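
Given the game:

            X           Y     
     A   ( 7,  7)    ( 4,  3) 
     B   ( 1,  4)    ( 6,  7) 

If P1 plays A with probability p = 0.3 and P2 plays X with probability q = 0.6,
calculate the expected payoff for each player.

E[P1] = 3.84, E[P2] = 5.26

Work:
E[P1] = p·q·π₁(A,X) + p·(1-q)·π₁(A,Y) + (1-p)·q·π₁(B,X) + (1-p)·(1-q)·π₁(B,Y)
= 0.3·0.6·7 + 0.3·0.4·4 + 0.7·0.6·1 + 0.7·0.4·6
= 3.84

E[P2] = 5.26 (similar calculation)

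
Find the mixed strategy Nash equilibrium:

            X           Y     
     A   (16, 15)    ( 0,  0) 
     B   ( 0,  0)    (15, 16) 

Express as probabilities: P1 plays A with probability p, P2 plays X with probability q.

p = 0.5161, q = 0.4839

Work:
Find probabilities that make opponent indifferent:
P2 chooses q to make P1 indifferent between A and B
P1 chooses p to make P2 indifferent between X and Y
Mixed NE: P1 plays (A: 0.5161, B: 0.4839), P2 plays (X: 0.4839, Y: 0.5161)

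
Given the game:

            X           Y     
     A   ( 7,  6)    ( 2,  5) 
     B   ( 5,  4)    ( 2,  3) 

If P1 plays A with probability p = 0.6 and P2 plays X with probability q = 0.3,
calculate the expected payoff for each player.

E[P1] = 3.26, E[P2] = 4.5

Work:
E[P1] = p·q·π₁(A,X) + p·(1-q)·π₁(A,Y) + (1-p)·q·π₁(B,X) + (1-p)·(1-q)·π₁(B,Y)
= 0.6·0.3·7 + 0.6·0.7·2 + 0.4·0.3·5 + 0.4·0.7·2
= 3.26

E[P2] = 4.5 (similar calculation)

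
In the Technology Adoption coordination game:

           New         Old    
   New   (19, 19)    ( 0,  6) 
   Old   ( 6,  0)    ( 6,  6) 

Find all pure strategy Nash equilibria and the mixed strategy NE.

Pure NE: (New, New) and (Old, Old); Mixed NE: p = 0.3158, q = 0.3158

Work:
Check pure NE:
(New, New): (19, 19) - no unilateral deviation beneficial
(Old, Old): (6, 6) - no unilateral deviation beneficial
Mixed NE: P1 plays New with p = 0.3158, P2 plays New with q = 0.3158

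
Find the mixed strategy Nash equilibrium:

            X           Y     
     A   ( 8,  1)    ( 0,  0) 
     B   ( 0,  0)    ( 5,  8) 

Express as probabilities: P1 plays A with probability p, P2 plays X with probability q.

p = 0.8889, q = 0.3846

Work:
Find probabilities that make opponent indifferent:
P2 chooses q to make P1 indifferent between A and B
P1 chooses p to make P2 indifferent between X and Y
Mixed NE: P1 plays (A: 0.8889, B: 0.1111), P2 plays (X: 0.3846, Y: 0.6154)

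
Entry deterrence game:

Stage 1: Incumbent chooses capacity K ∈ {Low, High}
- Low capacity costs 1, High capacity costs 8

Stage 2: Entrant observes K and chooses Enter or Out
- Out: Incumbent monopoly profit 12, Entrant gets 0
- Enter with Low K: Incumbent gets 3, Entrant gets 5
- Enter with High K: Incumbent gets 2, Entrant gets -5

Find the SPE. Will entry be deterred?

SPE: (High, Enter|Low, Out|High); Entry deterred. Incumbent net profit = 4

Work:
After Low K: Entrant enters (5 > 0)
After High K: Entrant stays out (-5 < 0)
Incumbent: Low → 3−1=2, High → 12−8=4
Incumbent chooses High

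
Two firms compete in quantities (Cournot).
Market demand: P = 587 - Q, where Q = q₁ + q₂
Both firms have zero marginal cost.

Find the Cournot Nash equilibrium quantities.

q₁* = q₂* = 195.67; P* = 195.67

Work:
Profit: π_i = P·q_i = (a - q_i - q_j)·q_i
FOC: ∂π_i/∂q_i = a - 2q_i - q_j = 0
Reaction function: q_i = (587 - q_j)/2
Symmetry: q* = 587/3 = 195.67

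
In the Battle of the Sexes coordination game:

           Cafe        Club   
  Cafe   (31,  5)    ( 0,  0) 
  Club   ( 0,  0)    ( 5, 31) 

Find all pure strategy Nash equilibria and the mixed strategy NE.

Pure NE: (Cafe, Cafe) and (Club, Club); Mixed NE: p = 0.8611, q = 0.1389

Work:
Check pure NE:
(Cafe, Cafe): (31, 5) - no unilateral deviation beneficial
(Club, Club): (5, 31) - no unilateral deviation beneficial
Mixed NE: P1 plays Cafe with p = 0.8611, P2 plays Cafe with q = 0.1389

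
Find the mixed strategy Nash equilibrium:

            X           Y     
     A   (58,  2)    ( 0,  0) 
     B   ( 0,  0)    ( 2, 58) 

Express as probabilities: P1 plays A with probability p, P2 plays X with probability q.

p = 0.9667, q = 0.0333

Work:
Find probabilities that make opponent indifferent:
P2 chooses q to make P1 indifferent between A and B
P1 chooses p to make P2 indifferent between X and Y
Mixed NE: P1 plays (A: 0.9667, B: 0.0333), P2 plays (X: 0.0333, Y: 0.9667)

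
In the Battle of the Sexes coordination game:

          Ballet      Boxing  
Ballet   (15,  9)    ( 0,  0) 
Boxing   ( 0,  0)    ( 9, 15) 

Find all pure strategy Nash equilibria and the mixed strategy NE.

Pure NE: (Ballet, Ballet) and (Boxing, Boxing); Mixed NE: p = 0.625, q = 0.375

Work:
Check pure NE:
(Ballet, Ballet): (15, 9) - no unilateral deviation beneficial
(Boxing, Boxing): (9, 15) - no unilateral deviation beneficial
Mixed NE: P1 plays Ballet with p = 0.625, P2 plays Ballet with q = 0.375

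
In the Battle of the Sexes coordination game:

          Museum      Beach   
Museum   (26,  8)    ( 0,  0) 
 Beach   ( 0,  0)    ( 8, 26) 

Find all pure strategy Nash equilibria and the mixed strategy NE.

Pure NE: (Museum, Museum) and (Beach, Beach); Mixed NE: p = 0.7647, q = 0.2353

Work:
Check pure NE:
(Museum, Museum): (26, 8) - no unilateral deviation beneficial
(Beach, Beach): (8, 26) - no unilateral deviation beneficial
Mixed NE: P1 plays Museum with p = 0.7647, P2 plays Museum with q = 0.2353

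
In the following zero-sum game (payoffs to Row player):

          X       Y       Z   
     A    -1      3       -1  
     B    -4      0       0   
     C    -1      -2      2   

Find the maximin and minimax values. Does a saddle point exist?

Maximin = -1, Minimax = -1, Saddle: True

Work:
Row minimums: [-1, -4, -2] → maximin = -1
Column maximums: [-1, 3, 2] → minimax = -1
Saddle point exists! Game value = -1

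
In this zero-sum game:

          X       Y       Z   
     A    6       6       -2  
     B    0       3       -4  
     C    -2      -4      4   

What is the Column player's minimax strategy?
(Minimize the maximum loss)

Column should play Z, value = 4

Work:
Column player minimizes Row's maximum payoff:
Column X: max payoff to Row = 6
Column Y: max payoff to Row = 6
Column Z: max payoff to Row = 4
Minimum is 4, achieved by column Z.
Minimax strategy: Z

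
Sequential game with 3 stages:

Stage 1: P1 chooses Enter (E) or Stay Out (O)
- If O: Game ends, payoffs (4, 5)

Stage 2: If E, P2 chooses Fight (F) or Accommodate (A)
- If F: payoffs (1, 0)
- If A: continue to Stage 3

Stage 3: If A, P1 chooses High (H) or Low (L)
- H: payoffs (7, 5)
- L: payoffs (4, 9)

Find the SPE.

SPE: (E, A, H); Outcome (7, 5)

Work:
Stage 3: P1 chooses H (7 vs 4)
Stage 2: P2: F->0, A->5 (anticipating H). Choose A
Stage 1: P1: O->4, E->7 (anticipating A, H). Choose E
SPE path: E -> A -> H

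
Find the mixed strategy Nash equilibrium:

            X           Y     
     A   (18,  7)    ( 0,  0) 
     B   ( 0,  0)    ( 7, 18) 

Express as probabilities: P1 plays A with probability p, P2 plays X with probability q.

p = 0.72, q = 0.28

Work:
Find probabilities that make opponent indifferent:
P2 chooses q to make P1 indifferent between A and B
P1 chooses p to make P2 indifferent between X and Y
Mixed NE: P1 plays (A: 0.72, B: 0.28), P2 plays (X: 0.28, Y: 0.72)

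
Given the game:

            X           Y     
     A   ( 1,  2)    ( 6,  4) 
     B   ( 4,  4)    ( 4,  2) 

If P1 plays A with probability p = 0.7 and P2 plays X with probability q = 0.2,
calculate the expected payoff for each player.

E[P1] = 4.7, E[P2] = 3.24

Work:
E[P1] = p·q·π₁(A,X) + p·(1-q)·π₁(A,Y) + (1-p)·q·π₁(B,X) + (1-p)·(1-q)·π₁(B,Y)
= 0.7·0.2·1 + 0.7·0.8·6 + 0.3·0.2·4 + 0.3·0.8·4
= 4.7

E[P2] = 3.24 (similar calculation)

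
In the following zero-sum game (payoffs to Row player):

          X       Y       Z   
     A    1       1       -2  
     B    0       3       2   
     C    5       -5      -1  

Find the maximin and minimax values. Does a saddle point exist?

Maximin = 0, Minimax = 2, Saddle: False

Work:
Row minimums: [-2, 0, -5] → maximin = 0
Column maximums: [5, 3, 2] → minimax = 2
No saddle point (maximin ≠ minimax). Mixed strategy needed.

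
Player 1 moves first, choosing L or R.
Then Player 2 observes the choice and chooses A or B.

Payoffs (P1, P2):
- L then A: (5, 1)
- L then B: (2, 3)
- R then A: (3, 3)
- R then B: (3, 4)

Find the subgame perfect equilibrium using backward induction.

P1 plays R, P2 plays B after L and B after R; Payoff (3, 4)

Work:
Backward induction:
After L: P2 chooses B → P1 gets 2
After R: P2 chooses B → P1 gets 3
P1 chooses R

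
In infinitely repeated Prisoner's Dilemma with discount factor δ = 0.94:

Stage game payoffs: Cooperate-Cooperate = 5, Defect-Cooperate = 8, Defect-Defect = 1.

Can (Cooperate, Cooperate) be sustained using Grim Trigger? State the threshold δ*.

δ* = 0.4286; since δ = 0.94 ≥ 0.4286, cooperation can be sustained

Work:
For Grim Trigger:
Cooperate forever: 5/(1-δ)
Defect then punished: 8 + 1·δ/(1-δ)
Need: 5/(1-δ) ≥ 8 + 1·δ/(1-δ)
Solving: δ ≥ (T-R)/(T-P) = (8-5)/(8-1) = 0.4286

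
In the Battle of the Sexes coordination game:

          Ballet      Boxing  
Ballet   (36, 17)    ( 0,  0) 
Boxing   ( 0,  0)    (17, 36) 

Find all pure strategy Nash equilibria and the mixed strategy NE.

Pure NE: (Ballet, Ballet) and (Boxing, Boxing); Mixed NE: p = 0.6792, q = 0.3208

Work:
Check pure NE:
(Ballet, Ballet): (36, 17) - no unilateral deviation beneficial
(Boxing, Boxing): (17, 36) - no unilateral deviation beneficial
Mixed NE: P1 plays Ballet with p = 0.6792, P2 plays Ballet with q = 0.3208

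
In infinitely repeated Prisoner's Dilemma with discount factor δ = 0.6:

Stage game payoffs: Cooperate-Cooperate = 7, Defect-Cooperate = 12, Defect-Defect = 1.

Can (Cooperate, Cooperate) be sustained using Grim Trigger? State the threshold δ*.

δ* = 0.4545; since δ = 0.6 ≥ 0.4545, cooperation can be sustained

Work:
For Grim Trigger:
Cooperate forever: 7/(1-δ)
Defect then punished: 12 + 1·δ/(1-δ)
Need: 7/(1-δ) ≥ 12 + 1·δ/(1-δ)
Solving: δ ≥ (T-R)/(T-P) = (12-7)/(12-1) = 0.4545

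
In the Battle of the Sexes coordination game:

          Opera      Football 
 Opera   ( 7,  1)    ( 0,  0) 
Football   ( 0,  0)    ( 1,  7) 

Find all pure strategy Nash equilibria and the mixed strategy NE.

Pure NE: (Opera, Opera) and (Football, Football); Mixed NE: p = 0.875, q = 0.125

Work:
Check pure NE:
(Opera, Opera): (7, 1) - no unilateral deviation beneficial
(Football, Football): (1, 7) - no unilateral deviation beneficial
Mixed NE: P1 plays Opera with p = 0.875, P2 plays Opera with q = 0.125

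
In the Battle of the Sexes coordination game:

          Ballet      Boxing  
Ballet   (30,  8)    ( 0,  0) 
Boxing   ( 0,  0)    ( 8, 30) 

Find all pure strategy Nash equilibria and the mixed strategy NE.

Pure NE: (Ballet, Ballet) and (Boxing, Boxing); Mixed NE: p = 0.7895, q = 0.2105

Work:
Check pure NE:
(Ballet, Ballet): (30, 8) - no unilateral deviation beneficial
(Boxing, Boxing): (8, 30) - no unilateral deviation beneficial
Mixed NE: P1 plays Ballet with p = 0.7895, P2 plays Ballet with q = 0.2105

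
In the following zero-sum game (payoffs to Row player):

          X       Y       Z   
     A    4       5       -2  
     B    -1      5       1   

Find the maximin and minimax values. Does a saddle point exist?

Maximin = -1, Minimax = 1, Saddle: False

Work:
Row minimums: [-2, -1] → maximin = -1
Column maximums: [4, 5, 1] → minimax = 1
No saddle point (maximin ≠ minimax). Mixed strategy needed.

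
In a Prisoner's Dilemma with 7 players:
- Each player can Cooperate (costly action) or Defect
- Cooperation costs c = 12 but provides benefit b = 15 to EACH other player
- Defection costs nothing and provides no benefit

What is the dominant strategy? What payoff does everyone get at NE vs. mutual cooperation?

Dominant: Defect; NE payoff = 0; Coop payoff = 78

Work:
Defect dominates (saves cost c = 12, benefit to others is external)
NE: All defect → everyone gets 0
If all cooperate: each receives (6)×15 - 12 = 78
Social dilemma: 78 > 0 but NE gives 0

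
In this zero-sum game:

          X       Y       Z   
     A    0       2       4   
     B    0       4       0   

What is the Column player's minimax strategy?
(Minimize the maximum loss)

Column should play X, value = 0

Work:
Column player minimizes Row's maximum payoff:
Column X: max payoff to Row = 0
Column Y: max payoff to Row = 4
Column Z: max payoff to Row = 4
Minimum is 0, achieved by column X.
Minimax strategy: X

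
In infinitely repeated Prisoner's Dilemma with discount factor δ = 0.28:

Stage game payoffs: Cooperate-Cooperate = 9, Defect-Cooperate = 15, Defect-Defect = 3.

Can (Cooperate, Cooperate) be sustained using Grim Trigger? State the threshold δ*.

δ* = 0.5; since δ = 0.28 < 0.5, cooperation cannot be sustained

Work:
For Grim Trigger:
Cooperate forever: 9/(1-δ)
Defect then punished: 15 + 3·δ/(1-δ)
Need: 9/(1-δ) ≥ 15 + 3·δ/(1-δ)
Solving: δ ≥ (T-R)/(T-P) = (15-9)/(15-3) = 0.5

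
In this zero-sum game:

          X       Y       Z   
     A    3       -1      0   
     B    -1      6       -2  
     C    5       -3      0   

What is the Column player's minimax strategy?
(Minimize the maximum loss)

Column should play Z, value = 0

Work:
Column player minimizes Row's maximum payoff:
Column X: max payoff to Row = 5
Column Y: max payoff to Row = 6
Column Z: max payoff to Row = 0
Minimum is 0, achieved by column Z.
Minimax strategy: Z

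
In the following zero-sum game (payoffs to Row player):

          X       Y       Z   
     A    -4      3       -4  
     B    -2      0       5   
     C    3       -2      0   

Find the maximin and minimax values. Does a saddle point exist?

Maximin = -2, Minimax = 3, Saddle: False

Work:
Row minimums: [-4, -2, -2] → maximin = -2
Column maximums: [3, 3, 5] → minimax = 3
No saddle point (maximin ≠ minimax). Mixed strategy needed.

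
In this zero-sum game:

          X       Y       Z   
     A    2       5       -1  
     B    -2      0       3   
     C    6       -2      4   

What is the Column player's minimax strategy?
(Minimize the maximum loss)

Column should play Z, value = 4

Work:
Column player minimizes Row's maximum payoff:
Column X: max payoff to Row = 6
Column Y: max payoff to Row = 5
Column Z: max payoff to Row = 4
Minimum is 4, achieved by column Z.
Minimax strategy: Z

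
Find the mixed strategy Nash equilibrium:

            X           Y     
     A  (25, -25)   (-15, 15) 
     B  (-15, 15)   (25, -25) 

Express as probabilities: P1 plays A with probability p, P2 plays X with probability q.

p = 0.5, q = 0.5

Work:
Find probabilities that make opponent indifferent:
P2 chooses q to make P1 indifferent between A and B
P1 chooses p to make P2 indifferent between X and Y
Mixed NE: P1 plays (A: 0.5, B: 0.5), P2 plays (X: 0.5, Y: 0.5)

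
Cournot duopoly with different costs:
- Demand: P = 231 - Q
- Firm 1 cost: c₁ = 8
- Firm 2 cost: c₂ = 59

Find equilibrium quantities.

q₁* = 91.33, q₂* = 40.33

Work:
Reaction: q₁ = (231 - 8 - q₂)/2
Reaction: q₂ = (231 - 59 - q₁)/2
Solve simultaneously:
q₁* = (231 - 2×8 + 59)/3 = 91.33
q₂* = (231 - 2×59 + 8)/3 = 40.33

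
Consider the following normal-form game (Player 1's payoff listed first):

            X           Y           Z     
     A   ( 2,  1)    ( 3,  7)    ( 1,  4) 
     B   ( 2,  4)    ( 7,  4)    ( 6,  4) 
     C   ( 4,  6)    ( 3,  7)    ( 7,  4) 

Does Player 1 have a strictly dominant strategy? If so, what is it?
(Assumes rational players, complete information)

No strictly dominant strategy exists for Player 1

Work:
A strategy strictly dominates another if it gives a strictly higher payoff against every opponent action. Compare each pair of P1's strategies column-by-column:
  A vs B: [2 vs 2, 3 vs 7, 1 vs 6] → A does not strictly dominate B (column X: 2 ≤ 2)
  A vs C: [2 vs 4, 3 vs 3, 1 vs 7] → A does not strictly dominate C (column X: 2 ≤ 4)
  B vs A: [2 vs 2, 7 vs 3, 6 vs 1] → B does not strictly dominate A (column X: 2 ≤ 2)
  B vs C: [2 vs 4, 7 vs 3, 6 vs 7] → B does not strictly dominate C (column X: 2 ≤ 4)
  C vs A: [4 vs 2, 3 vs 3, 7 vs 1] → C does not strictly dominate A (column Y: 3 ≤ 3)
  C vs B: [4 vs 2, 3 vs 7, 7 vs 6] → C does not strictly dominate B (column Y: 3 ≤ 7)
No single strategy strictly dominates all others → no strictly dominant strategy.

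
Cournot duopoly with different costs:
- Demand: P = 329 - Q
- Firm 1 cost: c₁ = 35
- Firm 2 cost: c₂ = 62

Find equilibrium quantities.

q₁* = 107.0, q₂* = 80.0

Work:
Reaction: q₁ = (329 - 35 - q₂)/2
Reaction: q₂ = (329 - 62 - q₁)/2
Solve simultaneously:
q₁* = (329 - 2×35 + 62)/3 = 107.0
q₂* = (329 - 2×62 + 35)/3 = 80.0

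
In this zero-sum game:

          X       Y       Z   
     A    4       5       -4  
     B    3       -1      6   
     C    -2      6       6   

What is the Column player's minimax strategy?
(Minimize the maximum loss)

Column should play X, value = 4

Work:
Column player minimizes Row's maximum payoff:
Column X: max payoff to Row = 4
Column Y: max payoff to Row = 6
Column Z: max payoff to Row = 6
Minimum is 4, achieved by column X.
Minimax strategy: X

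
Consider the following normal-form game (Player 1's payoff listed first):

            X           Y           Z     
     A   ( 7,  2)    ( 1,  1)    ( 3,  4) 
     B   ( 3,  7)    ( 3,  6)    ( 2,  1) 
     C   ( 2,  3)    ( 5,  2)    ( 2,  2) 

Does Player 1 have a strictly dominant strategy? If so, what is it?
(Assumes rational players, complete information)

No strictly dominant strategy exists for Player 1

Work:
A strategy strictly dominates another if it gives a strictly higher payoff against every opponent action. Compare each pair of P1's strategies column-by-column:
  A vs B: [7 vs 3, 1 vs 3, 3 vs 2] → A does not strictly dominate B (column Y: 1 ≤ 3)
  A vs C: [7 vs 2, 1 vs 5, 3 vs 2] → A does not strictly dominate C (column Y: 1 ≤ 5)
  B vs A: [3 vs 7, 3 vs 1, 2 vs 3] → B does not strictly dominate A (column X: 3 ≤ 7)
  B vs C: [3 vs 2, 3 vs 5, 2 vs 2] → B does not strictly dominate C (column Y: 3 ≤ 5)
  C vs A: [2 vs 7, 5 vs 1, 2 vs 3] → C does not strictly dominate A (column X: 2 ≤ 7)
  C vs B: [2 vs 3, 5 vs 3, 2 vs 2] → C does not strictly dominate B (column X: 2 ≤ 3)
No single strategy strictly dominates all others → no strictly dominant strategy.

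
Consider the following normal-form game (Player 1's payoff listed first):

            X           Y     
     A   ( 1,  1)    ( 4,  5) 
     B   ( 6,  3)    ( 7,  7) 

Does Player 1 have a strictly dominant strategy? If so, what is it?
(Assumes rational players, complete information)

Yes, Player 1's strictly dominant strategy is B

Work:
A strategy strictly dominates another if it gives a strictly higher payoff against every opponent action. Compare each pair of P1's strategies column-by-column:
  A vs B: [1 vs 6, 4 vs 7] → A does not strictly dominate B (column X: 1 ≤ 6)
  B vs A: [6 vs 1, 7 vs 4] → B strictly dominates A
B strictly dominates every other strategy → strictly dominant.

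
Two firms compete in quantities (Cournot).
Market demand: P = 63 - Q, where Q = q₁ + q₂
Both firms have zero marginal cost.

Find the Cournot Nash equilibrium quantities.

q₁* = q₂* = 21.0; P* = 21.0

Work:
Profit: π_i = P·q_i = (a - q_i - q_j)·q_i
FOC: ∂π_i/∂q_i = a - 2q_i - q_j = 0
Reaction function: q_i = (63 - q_j)/2
Symmetry: q* = 63/3 = 21.0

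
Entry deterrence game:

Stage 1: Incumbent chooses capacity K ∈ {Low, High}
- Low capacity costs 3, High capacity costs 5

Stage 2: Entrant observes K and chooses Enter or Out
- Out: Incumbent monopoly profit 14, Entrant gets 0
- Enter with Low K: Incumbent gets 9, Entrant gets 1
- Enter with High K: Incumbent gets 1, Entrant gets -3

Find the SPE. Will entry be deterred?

SPE: (High, Enter|Low, Out|High); Entry deterred. Incumbent net profit = 9

Work:
After Low K: Entrant enters (1 > 0)
After High K: Entrant stays out (-3 < 0)
Incumbent: Low → 9−3=6, High → 14−5=9
Incumbent chooses High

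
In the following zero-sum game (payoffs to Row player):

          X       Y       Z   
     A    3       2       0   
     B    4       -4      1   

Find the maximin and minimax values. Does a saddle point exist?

Maximin = 0, Minimax = 1, Saddle: False

Work:
Row minimums: [0, -4] → maximin = 0
Column maximums: [4, 2, 1] → minimax = 1
No saddle point (maximin ≠ minimax). Mixed strategy needed.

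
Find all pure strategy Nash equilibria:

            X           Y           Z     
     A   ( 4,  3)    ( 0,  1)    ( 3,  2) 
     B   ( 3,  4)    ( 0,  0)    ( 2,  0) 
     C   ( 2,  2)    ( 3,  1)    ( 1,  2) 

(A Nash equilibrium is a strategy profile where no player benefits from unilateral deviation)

Nash equilibrium: (A, X)

Work:
Best responses:
  P1 vs X: payoffs [4, 3, 2] → best response A (payoff 4)
  P1 vs Y: payoffs [0, 0, 3] → best response C (payoff 3)
  P1 vs Z: payoffs [3, 2, 1] → best response A (payoff 3)
  P2 vs A: payoffs [3, 1, 2] → best response X (payoff 3)
  P2 vs B: payoffs [4, 0, 0] → best response X (payoff 4)
  P2 vs C: payoffs [2, 1, 2] → best response X/Z (payoff 2)
Mutual best responses: (A,X) → Nash equilibria.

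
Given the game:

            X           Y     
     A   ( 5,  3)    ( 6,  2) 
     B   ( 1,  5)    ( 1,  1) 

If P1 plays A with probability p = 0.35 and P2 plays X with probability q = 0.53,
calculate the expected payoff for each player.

E[P1] = 2.5645, E[P2] = 2.9135

Work:
E[P1] = p·q·π₁(A,X) + p·(1-q)·π₁(A,Y) + (1-p)·q·π₁(B,X) + (1-p)·(1-q)·π₁(B,Y)
= 0.35·0.53·5 + 0.35·0.47·6 + 0.65·0.53·1 + 0.65·0.47·1
= 2.5645

E[P2] = 2.9135 (similar calculation)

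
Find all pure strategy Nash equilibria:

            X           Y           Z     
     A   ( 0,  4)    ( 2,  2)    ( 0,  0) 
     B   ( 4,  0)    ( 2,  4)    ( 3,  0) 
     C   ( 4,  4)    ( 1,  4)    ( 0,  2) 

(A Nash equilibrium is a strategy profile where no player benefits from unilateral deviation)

Nash equilibrium: (B, Y), (C, X)

Work:
Best responses:
  P1 vs X: payoffs [0, 4, 4] → best response B/C (payoff 4)
  P1 vs Y: payoffs [2, 2, 1] → best response A/B (payoff 2)
  P1 vs Z: payoffs [0, 3, 0] → best response B (payoff 3)
  P2 vs A: payoffs [4, 2, 0] → best response X (payoff 4)
  P2 vs B: payoffs [0, 4, 0] → best response Y (payoff 4)
  P2 vs C: payoffs [4, 4, 2] → best response X/Y (payoff 4)
Mutual best responses: (B,Y), (C,X) → Nash equilibria.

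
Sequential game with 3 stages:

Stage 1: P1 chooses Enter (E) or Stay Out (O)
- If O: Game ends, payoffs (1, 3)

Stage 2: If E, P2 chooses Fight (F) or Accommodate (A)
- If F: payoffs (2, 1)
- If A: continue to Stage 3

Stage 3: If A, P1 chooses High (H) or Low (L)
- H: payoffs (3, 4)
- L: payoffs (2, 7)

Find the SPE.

SPE: (E, A, H); Outcome (3, 4)

Work:
Stage 3: P1 chooses H (3 vs 2)
Stage 2: P2: F->1, A->4 (anticipating H). Choose A
Stage 1: P1: O->1, E->3 (anticipating A, H). Choose E
SPE path: E -> A -> H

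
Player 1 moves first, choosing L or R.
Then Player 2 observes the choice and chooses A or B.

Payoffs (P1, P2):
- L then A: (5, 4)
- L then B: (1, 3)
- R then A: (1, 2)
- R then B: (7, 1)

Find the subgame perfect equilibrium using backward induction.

P1 plays L, P2 plays A after L and A after R; Payoff (5, 4)

Work:
Backward induction:
After L: P2 chooses A → P1 gets 5
After R: P2 chooses A → P1 gets 1
P1 chooses L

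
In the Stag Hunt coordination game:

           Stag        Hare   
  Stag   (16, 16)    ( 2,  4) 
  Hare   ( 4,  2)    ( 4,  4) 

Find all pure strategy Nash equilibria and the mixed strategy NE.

Pure NE: (Stag, Stag) and (Hare, Hare); Mixed NE: p = 0.1429, q = 0.1429

Work:
Check pure NE:
(Stag, Stag): (16, 16) - no unilateral deviation beneficial
(Hare, Hare): (4, 4) - no unilateral deviation beneficial
Mixed NE: P1 plays Stag with p = 0.1429, P2 plays Stag with q = 0.1429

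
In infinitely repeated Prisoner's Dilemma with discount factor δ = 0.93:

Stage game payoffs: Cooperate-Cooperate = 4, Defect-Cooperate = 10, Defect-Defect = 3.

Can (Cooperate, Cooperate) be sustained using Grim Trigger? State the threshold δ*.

δ* = 0.8571; since δ = 0.93 ≥ 0.8571, cooperation can be sustained

Work:
For Grim Trigger:
Cooperate forever: 4/(1-δ)
Defect then punished: 10 + 3·δ/(1-δ)
Need: 4/(1-δ) ≥ 10 + 3·δ/(1-δ)
Solving: δ ≥ (T-R)/(T-P) = (10-4)/(10-3) = 0.8571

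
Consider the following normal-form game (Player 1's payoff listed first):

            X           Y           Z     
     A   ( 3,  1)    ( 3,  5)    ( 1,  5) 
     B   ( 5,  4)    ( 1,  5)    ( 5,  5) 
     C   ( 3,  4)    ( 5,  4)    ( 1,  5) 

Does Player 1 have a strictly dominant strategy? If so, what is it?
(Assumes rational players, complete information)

No strictly dominant strategy exists for Player 1

Work:
A strategy strictly dominates another if it gives a strictly higher payoff against every opponent action. Compare each pair of P1's strategies column-by-column:
  A vs B: [3 vs 5, 3 vs 1, 1 vs 5] → A does not strictly dominate B (column X: 3 ≤ 5)
  A vs C: [3 vs 3, 3 vs 5, 1 vs 1] → A does not strictly dominate C (column X: 3 ≤ 3)
  B vs A: [5 vs 3, 1 vs 3, 5 vs 1] → B does not strictly dominate A (column Y: 1 ≤ 3)
  B vs C: [5 vs 3, 1 vs 5, 5 vs 1] → B does not strictly dominate C (column Y: 1 ≤ 5)
  C vs A: [3 vs 3, 5 vs 3, 1 vs 1] → C does not strictly dominate A (column X: 3 ≤ 3)
  C vs B: [3 vs 5, 5 vs 1, 1 vs 5] → C does not strictly dominate B (column X: 3 ≤ 5)
No single strategy strictly dominates all others → no strictly dominant strategy.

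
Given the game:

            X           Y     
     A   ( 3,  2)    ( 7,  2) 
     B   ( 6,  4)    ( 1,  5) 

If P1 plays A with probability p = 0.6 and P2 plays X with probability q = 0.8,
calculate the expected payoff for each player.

E[P1] = 4.28, E[P2] = 2.88

Work:
E[P1] = p·q·π₁(A,X) + p·(1-q)·π₁(A,Y) + (1-p)·q·π₁(B,X) + (1-p)·(1-q)·π₁(B,Y)
= 0.6·0.8·3 + 0.6·0.2·7 + 0.4·0.8·6 + 0.4·0.2·1
= 4.28

E[P2] = 2.88 (similar calculation)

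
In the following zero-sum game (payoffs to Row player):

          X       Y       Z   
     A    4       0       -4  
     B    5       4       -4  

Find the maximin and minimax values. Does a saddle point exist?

Maximin = -4, Minimax = -4, Saddle: True

Work:
Row minimums: [-4, -4] → maximin = -4
Column maximums: [5, 4, -4] → minimax = -4
Saddle point exists! Game value = -4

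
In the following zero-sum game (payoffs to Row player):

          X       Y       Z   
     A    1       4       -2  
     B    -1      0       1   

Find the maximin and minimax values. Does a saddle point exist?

Maximin = -1, Minimax = 1, Saddle: False

Work:
Row minimums: [-2, -1] → maximin = -1
Column maximums: [1, 4, 1] → minimax = 1
No saddle point (maximin ≠ minimax). Mixed strategy needed.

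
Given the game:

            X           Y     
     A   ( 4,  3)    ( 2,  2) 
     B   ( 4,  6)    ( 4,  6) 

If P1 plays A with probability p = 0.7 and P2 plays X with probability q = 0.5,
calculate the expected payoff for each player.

E[P1] = 3.3, E[P2] = 3.55

Work:
E[P1] = p·q·π₁(A,X) + p·(1-q)·π₁(A,Y) + (1-p)·q·π₁(B,X) + (1-p)·(1-q)·π₁(B,Y)
= 0.7·0.5·4 + 0.7·0.5·2 + 0.3·0.5·4 + 0.3·0.5·4
= 3.3

E[P2] = 3.55 (similar calculation)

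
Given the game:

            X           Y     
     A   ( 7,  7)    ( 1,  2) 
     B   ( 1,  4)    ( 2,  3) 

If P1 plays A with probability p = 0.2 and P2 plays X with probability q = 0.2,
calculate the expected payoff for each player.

E[P1] = 1.88, E[P2] = 3.16

Work:
E[P1] = p·q·π₁(A,X) + p·(1-q)·π₁(A,Y) + (1-p)·q·π₁(B,X) + (1-p)·(1-q)·π₁(B,Y)
= 0.2·0.2·7 + 0.2·0.8·1 + 0.8·0.2·1 + 0.8·0.8·2
= 1.88

E[P2] = 3.16 (similar calculation)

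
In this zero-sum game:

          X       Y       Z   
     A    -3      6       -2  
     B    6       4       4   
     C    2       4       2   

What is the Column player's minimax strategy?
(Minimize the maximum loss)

Column should play Z, value = 4

Work:
Column player minimizes Row's maximum payoff:
Column X: max payoff to Row = 6
Column Y: max payoff to Row = 6
Column Z: max payoff to Row = 4
Minimum is 4, achieved by column Z.
Minimax strategy: Z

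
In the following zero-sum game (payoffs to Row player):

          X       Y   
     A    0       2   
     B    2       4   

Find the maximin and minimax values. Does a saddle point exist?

Maximin = 2, Minimax = 2, Saddle: True

Work:
Row minimums: [0, 2] → maximin = 2
Column maximums: [2, 4] → minimax = 2
Saddle point exists! Game value = 2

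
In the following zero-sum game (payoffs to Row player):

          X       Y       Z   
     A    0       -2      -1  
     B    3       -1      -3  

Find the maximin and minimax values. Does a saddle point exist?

Maximin = -2, Minimax = -1, Saddle: False

Work:
Row minimums: [-2, -3] → maximin = -2
Column maximums: [3, -1, -1] → minimax = -1
No saddle point (maximin ≠ minimax). Mixed strategy needed.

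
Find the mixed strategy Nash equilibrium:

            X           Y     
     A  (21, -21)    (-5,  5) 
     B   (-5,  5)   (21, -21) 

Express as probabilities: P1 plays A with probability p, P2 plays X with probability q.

p = 0.5, q = 0.5

Work:
Find probabilities that make opponent indifferent:
P2 chooses q to make P1 indifferent between A and B
P1 chooses p to make P2 indifferent between X and Y
Mixed NE: P1 plays (A: 0.5, B: 0.5), P2 plays (X: 0.5, Y: 0.5)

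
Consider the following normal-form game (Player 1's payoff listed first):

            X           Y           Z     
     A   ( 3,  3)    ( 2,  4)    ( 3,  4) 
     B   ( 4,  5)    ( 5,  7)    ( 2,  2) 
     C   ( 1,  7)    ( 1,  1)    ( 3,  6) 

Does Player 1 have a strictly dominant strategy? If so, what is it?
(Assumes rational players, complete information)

No strictly dominant strategy exists for Player 1

Work:
A strategy strictly dominates another if it gives a strictly higher payoff against every opponent action. Compare each pair of P1's strategies column-by-column:
  A vs B: [3 vs 4, 2 vs 5, 3 vs 2] → A does not strictly dominate B (column X: 3 ≤ 4)
  A vs C: [3 vs 1, 2 vs 1, 3 vs 3] → A does not strictly dominate C (column Z: 3 ≤ 3)
  B vs A: [4 vs 3, 5 vs 2, 2 vs 3] → B does not strictly dominate A (column Z: 2 ≤ 3)
  B vs C: [4 vs 1, 5 vs 1, 2 vs 3] → B does not strictly dominate C (column Z: 2 ≤ 3)
  C vs A: [1 vs 3, 1 vs 2, 3 vs 3] → C does not strictly dominate A (column X: 1 ≤ 3)
  C vs B: [1 vs 4, 1 vs 5, 3 vs 2] → C does not strictly dominate B (column X: 1 ≤ 4)
No single strategy strictly dominates all others → no strictly dominant strategy.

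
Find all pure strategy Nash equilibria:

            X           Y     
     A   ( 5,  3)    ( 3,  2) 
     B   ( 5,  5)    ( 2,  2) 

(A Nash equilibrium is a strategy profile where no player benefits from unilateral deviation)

Nash equilibrium: (A, X), (B, X)

Work:
Best responses:
  P1 vs X: payoffs [5, 5] → best response A/B (payoff 5)
  P1 vs Y: payoffs [3, 2] → best response A (payoff 3)
  P2 vs A: payoffs [3, 2] → best response X (payoff 3)
  P2 vs B: payoffs [5, 2] → best response X (payoff 5)
Mutual best responses: (A,X), (B,X) → Nash equilibria.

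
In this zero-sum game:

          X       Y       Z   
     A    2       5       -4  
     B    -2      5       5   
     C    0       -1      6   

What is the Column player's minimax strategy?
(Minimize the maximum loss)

Column should play X, value = 2

Work:
Column player minimizes Row's maximum payoff:
Column X: max payoff to Row = 2
Column Y: max payoff to Row = 5
Column Z: max payoff to Row = 6
Minimum is 2, achieved by column X.
Minimax strategy: X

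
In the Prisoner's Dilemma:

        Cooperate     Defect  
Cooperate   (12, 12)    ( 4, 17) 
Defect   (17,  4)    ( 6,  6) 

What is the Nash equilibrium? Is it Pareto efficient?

(Defect, Defect) is NE; not Pareto efficient

Work:
Defect dominates Cooperate for both players:
If P2 cooperates: Defect (17) > Cooperate (12)
If P2 defects: Defect (6) > Cooperate (4)
NE: (Defect, Defect) with payoff (6, 6)
But (Cooperate, Cooperate) = (12, 12) Pareto dominates (6, 6)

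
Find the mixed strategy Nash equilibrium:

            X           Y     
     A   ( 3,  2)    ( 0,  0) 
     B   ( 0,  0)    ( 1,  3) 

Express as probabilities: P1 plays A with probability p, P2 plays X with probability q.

p = 0.6, q = 0.25

Work:
Find probabilities that make opponent indifferent:
P2 chooses q to make P1 indifferent between A and B
P1 chooses p to make P2 indifferent between X and Y
Mixed NE: P1 plays (A: 0.6, B: 0.4), P2 plays (X: 0.25, Y: 0.75)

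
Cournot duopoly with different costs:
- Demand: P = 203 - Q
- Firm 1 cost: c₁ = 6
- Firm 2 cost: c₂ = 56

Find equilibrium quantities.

q₁* = 82.33, q₂* = 32.33

Work:
Reaction: q₁ = (203 - 6 - q₂)/2
Reaction: q₂ = (203 - 56 - q₁)/2
Solve simultaneously:
q₁* = (203 - 2×6 + 56)/3 = 82.33
q₂* = (203 - 2×56 + 6)/3 = 32.33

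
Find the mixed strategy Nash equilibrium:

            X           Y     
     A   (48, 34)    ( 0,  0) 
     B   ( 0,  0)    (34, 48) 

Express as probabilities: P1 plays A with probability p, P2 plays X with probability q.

p = 0.5854, q = 0.4146

Work:
Find probabilities that make opponent indifferent:
P2 chooses q to make P1 indifferent between A and B
P1 chooses p to make P2 indifferent between X and Y
Mixed NE: P1 plays (A: 0.5854, B: 0.4146), P2 plays (X: 0.4146, Y: 0.5854)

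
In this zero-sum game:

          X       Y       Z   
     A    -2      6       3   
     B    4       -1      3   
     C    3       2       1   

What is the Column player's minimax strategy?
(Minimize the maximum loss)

Column should play Z, value = 3

Work:
Column player minimizes Row's maximum payoff:
Column X: max payoff to Row = 4
Column Y: max payoff to Row = 6
Column Z: max payoff to Row = 3
Minimum is 3, achieved by column Z.
Minimax strategy: Z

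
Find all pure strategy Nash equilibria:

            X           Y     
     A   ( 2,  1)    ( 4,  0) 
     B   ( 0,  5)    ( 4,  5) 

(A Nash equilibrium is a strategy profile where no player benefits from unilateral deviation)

Nash equilibrium: (A, X), (B, Y)

Work:
Best responses:
  P1 vs X: payoffs [2, 0] → best response A (payoff 2)
  P1 vs Y: payoffs [4, 4] → best response A/B (payoff 4)
  P2 vs A: payoffs [1, 0] → best response X (payoff 1)
  P2 vs B: payoffs [5, 5] → best response X/Y (payoff 5)
Mutual best responses: (A,X), (B,Y) → Nash equilibria.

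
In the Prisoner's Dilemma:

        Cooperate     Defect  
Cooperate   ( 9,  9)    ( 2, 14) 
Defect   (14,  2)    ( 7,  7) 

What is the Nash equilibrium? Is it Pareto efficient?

(Defect, Defect) is NE; not Pareto efficient

Work:
Defect dominates Cooperate for both players:
If P2 cooperates: Defect (14) > Cooperate (9)
If P2 defects: Defect (7) > Cooperate (2)
NE: (Defect, Defect) with payoff (7, 7)
But (Cooperate, Cooperate) = (9, 9) Pareto dominates (7, 7)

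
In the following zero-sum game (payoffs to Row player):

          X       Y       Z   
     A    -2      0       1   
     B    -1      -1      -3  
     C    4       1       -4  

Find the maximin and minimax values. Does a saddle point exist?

Maximin = -2, Minimax = 1, Saddle: False

Work:
Row minimums: [-2, -3, -4] → maximin = -2
Column maximums: [4, 1, 1] → minimax = 1
No saddle point (maximin ≠ minimax). Mixed strategy needed.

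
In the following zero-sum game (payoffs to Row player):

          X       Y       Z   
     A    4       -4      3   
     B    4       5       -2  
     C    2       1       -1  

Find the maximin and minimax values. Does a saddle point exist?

Maximin = -1, Minimax = 3, Saddle: False

Work:
Row minimums: [-4, -2, -1] → maximin = -1
Column maximums: [4, 5, 3] → minimax = 3
No saddle point (maximin ≠ minimax). Mixed strategy needed.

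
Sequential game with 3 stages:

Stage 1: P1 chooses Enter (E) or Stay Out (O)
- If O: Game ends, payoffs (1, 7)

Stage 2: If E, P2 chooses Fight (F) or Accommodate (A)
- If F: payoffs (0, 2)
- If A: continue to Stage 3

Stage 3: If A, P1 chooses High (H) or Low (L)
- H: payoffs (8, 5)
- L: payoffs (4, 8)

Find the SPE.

SPE: (E, A, H); Outcome (8, 5)

Work:
Stage 3: P1 chooses H (8 vs 4)
Stage 2: P2: F->2, A->5 (anticipating H). Choose A
Stage 1: P1: O->1, E->8 (anticipating A, H). Choose E
SPE path: E -> A -> H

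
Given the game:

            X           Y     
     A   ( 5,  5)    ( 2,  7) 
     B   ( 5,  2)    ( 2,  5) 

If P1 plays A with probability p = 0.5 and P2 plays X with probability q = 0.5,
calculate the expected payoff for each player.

E[P1] = 3.5, E[P2] = 4.75

Work:
E[P1] = p·q·π₁(A,X) + p·(1-q)·π₁(A,Y) + (1-p)·q·π₁(B,X) + (1-p)·(1-q)·π₁(B,Y)
= 0.5·0.5·5 + 0.5·0.5·2 + 0.5·0.5·5 + 0.5·0.5·2
= 3.5

E[P2] = 4.75 (similar calculation)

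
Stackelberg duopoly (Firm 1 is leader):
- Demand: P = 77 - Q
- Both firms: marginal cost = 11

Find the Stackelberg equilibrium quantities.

q₁* (leader) = 33.0, q₂* (follower) = 16.5

Work:
Follower's reaction: q₂ = (a - c - q₁)/2
Leader substitutes: π₁ = q₁·(a - q₁ - (a-c-q₁)/2 - c)
FOC: q₁* = (77 - 11)/2 = 33.00
Then: q₂* = (77 - 11 - 33.0)/2 = 16.50
Leader has first-mover advantage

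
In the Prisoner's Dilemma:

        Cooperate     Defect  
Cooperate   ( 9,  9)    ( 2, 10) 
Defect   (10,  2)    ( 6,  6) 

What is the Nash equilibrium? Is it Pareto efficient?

(Defect, Defect) is NE; not Pareto efficient

Work:
Defect dominates Cooperate for both players:
If P2 cooperates: Defect (10) > Cooperate (9)
If P2 defects: Defect (6) > Cooperate (2)
NE: (Defect, Defect) with payoff (6, 6)
But (Cooperate, Cooperate) = (9, 9) Pareto dominates (6, 6)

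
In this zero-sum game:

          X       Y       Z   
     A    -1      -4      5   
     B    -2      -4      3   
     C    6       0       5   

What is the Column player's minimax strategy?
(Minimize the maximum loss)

Column should play Y, value = 0

Work:
Column player minimizes Row's maximum payoff:
Column X: max payoff to Row = 6
Column Y: max payoff to Row = 0
Column Z: max payoff to Row = 5
Minimum is 0, achieved by column Y.
Minimax strategy: Y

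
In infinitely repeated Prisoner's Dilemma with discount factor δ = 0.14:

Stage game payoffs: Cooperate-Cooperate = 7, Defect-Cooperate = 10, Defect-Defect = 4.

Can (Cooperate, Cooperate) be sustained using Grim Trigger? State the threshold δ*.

δ* = 0.5; since δ = 0.14 < 0.5, cooperation cannot be sustained

Work:
For Grim Trigger:
Cooperate forever: 7/(1-δ)
Defect then punished: 10 + 4·δ/(1-δ)
Need: 7/(1-δ) ≥ 10 + 4·δ/(1-δ)
Solving: δ ≥ (T-R)/(T-P) = (10-7)/(10-4) = 0.5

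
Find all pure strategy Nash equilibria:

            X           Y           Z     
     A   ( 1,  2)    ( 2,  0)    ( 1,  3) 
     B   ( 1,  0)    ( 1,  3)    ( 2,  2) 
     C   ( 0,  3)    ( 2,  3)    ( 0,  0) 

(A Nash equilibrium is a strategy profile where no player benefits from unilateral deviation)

Nash equilibrium: (C, Y)

Work:
Best responses:
  P1 vs X: payoffs [1, 1, 0] → best response A/B (payoff 1)
  P1 vs Y: payoffs [2, 1, 2] → best response A/C (payoff 2)
  P1 vs Z: payoffs [1, 2, 0] → best response B (payoff 2)
  P2 vs A: payoffs [2, 0, 3] → best response Z (payoff 3)
  P2 vs B: payoffs [0, 3, 2] → best response Y (payoff 3)
  P2 vs C: payoffs [3, 3, 0] → best response X/Y (payoff 3)
Mutual best responses: (C,Y) → Nash equilibria.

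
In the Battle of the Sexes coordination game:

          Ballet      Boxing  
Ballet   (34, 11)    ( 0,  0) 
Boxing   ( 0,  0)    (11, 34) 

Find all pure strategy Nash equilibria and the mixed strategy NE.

Pure NE: (Ballet, Ballet) and (Boxing, Boxing); Mixed NE: p = 0.7556, q = 0.2444

Work:
Check pure NE:
(Ballet, Ballet): (34, 11) - no unilateral deviation beneficial
(Boxing, Boxing): (11, 34) - no unilateral deviation beneficial
Mixed NE: P1 plays Ballet with p = 0.7556, P2 plays Ballet with q = 0.2444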